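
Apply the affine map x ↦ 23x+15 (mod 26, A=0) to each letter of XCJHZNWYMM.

YJOUSCBVFF

X(23): 23·23+15=544≡24 → Y
C(2): 23·2+15=61≡9 → J
J(9): 23·9+15=222≡14 → O
H(7): 23·7+15=176≡20 → U
Z(25): 23·25+15=590≡18 → S
N(13): 23·13+15=314≡2 → C
W(22): 23·22+15=521≡1 → B
Y(24): 23·24+15=567≡21 → V
M(12): 23·12+15=291≡5 → F
M(12): 23·12+15=291≡5 → F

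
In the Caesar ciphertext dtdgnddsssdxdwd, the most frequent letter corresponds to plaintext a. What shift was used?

The most frequent ciphertext letter is d (appears 7 times).
d is position 3; a is position 0.
Shift = 3.

3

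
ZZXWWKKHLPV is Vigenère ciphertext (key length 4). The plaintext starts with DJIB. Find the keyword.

WQPV

Subtract each crib letter from the matching ciphertext letter (mod 26):
Z(25)−D(3)=22 → W
Z(25)−J(9)=16 → Q
X(23)−I(8)=15 → P
W(22)−B(1)=21 → V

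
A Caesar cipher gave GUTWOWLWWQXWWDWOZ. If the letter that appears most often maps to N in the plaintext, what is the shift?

The most frequent ciphertext letter is W (appears 7 times).
W is position 22; N is position 13.
Shift = 9.

9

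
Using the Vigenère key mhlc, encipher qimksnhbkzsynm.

Repeat the key across the message: mhlcmhlcmhlcmh
q(16)+m(12): 28≡2 → c
i(8)+h(7): 15 → p
m(12)+l(11): 23 → x
k(10)+c(2): 12 → m
s(18)+m(12): 30≡4 → e
n(13)+h(7): 20 → u
h(7)+l(11): 18 → s
b(1)+c(2): 3 → d
k(10)+m(12): 22 → w
z(25)+h(7): 32≡6 → g
s(18)+l(11): 29≡3 → d
y(24)+c(2): 26≡0 → a
n(13)+m(12): 25 → z
m(12)+h(7): 19 → t

cpxmeusdwgdazt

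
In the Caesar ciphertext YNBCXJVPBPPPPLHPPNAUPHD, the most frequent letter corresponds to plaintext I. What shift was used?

7

The most frequent ciphertext letter is P (appears 8 times).
P is position 15; I is position 8.
Shift = 7.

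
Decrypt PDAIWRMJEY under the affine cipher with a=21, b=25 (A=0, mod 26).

The inverse of 21 mod 26 is 5, since 21·5=105≡1. Apply D(y)=5·(y−25) mod 26:
P(15): 5·(15−25)=-50≡2 → C
D(3): 5·(3−25)=-110≡20 → U
A(0): 5·(0−25)=-125≡5 → F
I(8): 5·(8−25)=-85≡19 → T
W(22): 5·(22−25)=-15≡11 → L
R(17): 5·(17−25)=-40≡12 → M
M(12): 5·(12−25)=-65≡13 → N
J(9): 5·(9−25)=-80≡24 → Y
E(4): 5·(4−25)=-105≡25 → Z
Y(24): 5·(24−25)=-5≡21 → V

CUFTLMNYZV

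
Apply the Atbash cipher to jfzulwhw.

quafodsd

j(9) → q(16)
f(5) → u(20)
z(25) → a(0)
u(20) → f(5)
l(11) → o(14)
w(22) → d(3)
h(7) → s(18)
w(22) → d(3)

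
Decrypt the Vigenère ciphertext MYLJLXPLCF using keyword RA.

VYUJUXYLLF

Repeat the key across the ciphertext: RARARARARA
M(12)−R(17): -5≡21 → V
Y(24)−A(0): 24 → Y
L(11)−R(17): -6≡20 → U
J(9)−A(0): 9 → J
L(11)−R(17): -6≡20 → U
X(23)−A(0): 23 → X
P(15)−R(17): -2≡24 → Y
L(11)−A(0): 11 → L
C(2)−R(17): -15≡11 → L
F(5)−A(0): 5 → F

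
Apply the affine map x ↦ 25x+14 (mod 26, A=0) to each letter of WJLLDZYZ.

W(22): 25·22+14=564≡18 → S
J(9): 25·9+14=239≡5 → F
L(11): 25·11+14=289≡3 → D
L(11): 25·11+14=289≡3 → D
D(3): 25·3+14=89≡11 → L
Z(25): 25·25+14=639≡15 → P
Y(24): 25·24+14=614≡16 → Q
Z(25): 25·25+14=639≡15 → P

SFDDLPQP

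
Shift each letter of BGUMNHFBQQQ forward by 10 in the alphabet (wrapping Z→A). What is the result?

LQEWXRPLAAA

B(1): 1+10=11 → L
G(6): 6+10=16 → Q
U(20): 20+10=30≡4 → E
M(12): 12+10=22 → W
N(13): 13+10=23 → X
H(7): 7+10=17 → R
F(5): 5+10=15 → P
B(1): 1+10=11 → L
Q(16): 16+10=26≡0 → A
Q(16): 16+10=26≡0 → A
Q(16): 16+10=26≡0 → A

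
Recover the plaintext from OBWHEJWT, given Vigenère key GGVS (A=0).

IVBPYDBB

Repeat the key across the ciphertext: GGVSGGVS
O(14)−G(6): 8 → I
B(1)−G(6): -5≡21 → V
W(22)−V(21): 1 → B
H(7)−S(18): -11≡15 → P
E(4)−G(6): -2≡24 → Y
J(9)−G(6): 3 → D
W(22)−V(21): 1 → B
T(19)−S(18): 1 → B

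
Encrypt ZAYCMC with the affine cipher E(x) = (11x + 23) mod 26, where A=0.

MXBTZT

Z(25): 11·25+23=298≡12 → M
A(0): 11·0+23=23 → X
Y(24): 11·24+23=287≡1 → B
C(2): 11·2+23=45≡19 → T
M(12): 11·12+23=155≡25 → Z
C(2): 11·2+23=45≡19 → T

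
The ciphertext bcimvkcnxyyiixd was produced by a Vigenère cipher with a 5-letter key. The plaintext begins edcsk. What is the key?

xzgul

Subtract each crib letter from the matching ciphertext letter (mod 26):
b(1)−e(4)=-3≡23 → x
c(2)−d(3)=-1≡25 → z
i(8)−c(2)=6 → g
m(12)−s(18)=-6≡20 → u
v(21)−k(10)=11 → l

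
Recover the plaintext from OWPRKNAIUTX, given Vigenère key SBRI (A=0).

Repeat the key across the ciphertext: SBRISBRISBR
O(14)−S(18): -4≡22 → W
W(22)−B(1): 21 → V
P(15)−R(17): -2≡24 → Y
R(17)−I(8): 9 → J
K(10)−S(18): -8≡18 → S
N(13)−B(1): 12 → M
A(0)−R(17): -17≡9 → J
I(8)−I(8): 0 → A
U(20)−S(18): 2 → C
T(19)−B(1): 18 → S
X(23)−R(17): 6 → G

WVYJSMJACSG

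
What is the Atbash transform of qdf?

q(16) → j(9)
d(3) → w(22)
f(5) → u(20)

jwu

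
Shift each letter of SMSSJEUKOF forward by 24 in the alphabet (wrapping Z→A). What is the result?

QKQQHCSIMD

S(18): 18+24=42≡16 → Q
M(12): 12+24=36≡10 → K
S(18): 18+24=42≡16 → Q
S(18): 18+24=42≡16 → Q
J(9): 9+24=33≡7 → H
E(4): 4+24=28≡2 → C
U(20): 20+24=44≡18 → S
K(10): 10+24=34≡8 → I
O(14): 14+24=38≡12 → M
F(5): 5+24=29≡3 → D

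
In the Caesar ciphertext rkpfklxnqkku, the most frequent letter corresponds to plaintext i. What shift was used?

2

The most frequent ciphertext letter is k (appears 4 times).
k is position 10; i is position 8.
Shift = 2.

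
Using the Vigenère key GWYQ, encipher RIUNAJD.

Repeat the key across the message: GWYQGWY
R(17)+G(6): 23 → X
I(8)+W(22): 30≡4 → E
U(20)+Y(24): 44≡18 → S
N(13)+Q(16): 29≡3 → D
A(0)+G(6): 6 → G
J(9)+W(22): 31≡5 → F
D(3)+Y(24): 27≡1 → B

XESDGFB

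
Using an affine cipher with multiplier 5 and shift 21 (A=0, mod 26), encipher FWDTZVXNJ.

F(5): 5·5+21=46≡20 → U
W(22): 5·22+21=131≡1 → B
D(3): 5·3+21=36≡10 → K
T(19): 5·19+21=116≡12 → M
Z(25): 5·25+21=146≡16 → Q
V(21): 5·21+21=126≡22 → W
X(23): 5·23+21=136≡6 → G
N(13): 5·13+21=86≡8 → I
J(9): 5·9+21=66≡14 → O

UBKMQWGIO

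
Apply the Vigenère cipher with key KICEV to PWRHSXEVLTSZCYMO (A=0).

ZETLNHMXPOCHECHY

Repeat the key across the message: KICEVKICEVKICEVK
P(15)+K(10): 25 → Z
W(22)+I(8): 30≡4 → E
R(17)+C(2): 19 → T
H(7)+E(4): 11 → L
S(18)+V(21): 39≡13 → N
X(23)+K(10): 33≡7 → H
E(4)+I(8): 12 → M
V(21)+C(2): 23 → X
L(11)+E(4): 15 → P
T(19)+V(21): 40≡14 → O
S(18)+K(10): 28≡2 → C
Z(25)+I(8): 33≡7 → H
C(2)+C(2): 4 → E
Y(24)+E(4): 28≡2 → C
M(12)+V(21): 33≡7 → H
O(14)+K(10): 24 → Y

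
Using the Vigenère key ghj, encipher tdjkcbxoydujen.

zksqjkdvhjbsku

Repeat the key across the message: ghjghjghjghjgh
t(19)+g(6): 25 → z
d(3)+h(7): 10 → k
j(9)+j(9): 18 → s
k(10)+g(6): 16 → q
c(2)+h(7): 9 → j
b(1)+j(9): 10 → k
x(23)+g(6): 29≡3 → d
o(14)+h(7): 21 → v
y(24)+j(9): 33≡7 → h
d(3)+g(6): 9 → j
u(20)+h(7): 27≡1 → b
j(9)+j(9): 18 → s
e(4)+g(6): 10 → k
n(13)+h(7): 20 → u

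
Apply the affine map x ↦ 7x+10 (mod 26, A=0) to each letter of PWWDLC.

P(15): 7·15+10=115≡11 → L
W(22): 7·22+10=164≡8 → I
W(22): 7·22+10=164≡8 → I
D(3): 7·3+10=31≡5 → F
L(11): 7·11+10=87≡9 → J
C(2): 7·2+10=24 → Y

LIIFJY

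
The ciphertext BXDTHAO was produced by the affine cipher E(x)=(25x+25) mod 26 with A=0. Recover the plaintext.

The inverse of 25 mod 26 is 25, since 25·25=625≡1. Apply D(y)=25·(y−25) mod 26:
B(1): 25·(1−25)=-600≡24 → Y
X(23): 25·(23−25)=-50≡2 → C
D(3): 25·(3−25)=-550≡22 → W
T(19): 25·(19−25)=-150≡6 → G
H(7): 25·(7−25)=-450≡18 → S
A(0): 25·(0−25)=-625≡25 → Z
O(14): 25·(14−25)=-275≡11 → L

YCWGSZL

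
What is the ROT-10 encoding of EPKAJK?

E(4): 4+10=14 → O
P(15): 15+10=25 → Z
K(10): 10+10=20 → U
A(0): 0+10=10 → K
J(9): 9+10=19 → T
K(10): 10+10=20 → U

OZUKTU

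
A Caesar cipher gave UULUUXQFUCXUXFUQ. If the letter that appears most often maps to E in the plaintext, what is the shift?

16

The most frequent ciphertext letter is U (appears 7 times).
U is position 20; E is position 4.
Shift = 16.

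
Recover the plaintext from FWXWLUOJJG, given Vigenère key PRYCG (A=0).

Repeat the key across the ciphertext: PRYCGPRYCG
F(5)−P(15): -10≡16 → Q
W(22)−R(17): 5 → F
X(23)−Y(24): -1≡25 → Z
W(22)−C(2): 20 → U
L(11)−G(6): 5 → F
U(20)−P(15): 5 → F
O(14)−R(17): -3≡23 → X
J(9)−Y(24): -15≡11 → L
J(9)−C(2): 7 → H
G(6)−G(6): 0 → A

QFZUFFXLHA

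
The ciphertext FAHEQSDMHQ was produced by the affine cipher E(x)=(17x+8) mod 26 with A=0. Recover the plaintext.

The inverse of 17 mod 26 is 23, since 17·23=391≡1. Apply D(y)=23·(y−8) mod 26:
F(5): 23·(5−8)=-69≡9 → J
A(0): 23·(0−8)=-184≡24 → Y
H(7): 23·(7−8)=-23≡3 → D
E(4): 23·(4−8)=-92≡12 → M
Q(16): 23·(16−8)=184≡2 → C
S(18): 23·(18−8)=230≡22 → W
D(3): 23·(3−8)=-115≡15 → P
M(12): 23·(12−8)=92≡14 → O
H(7): 23·(7−8)=-23≡3 → D
Q(16): 23·(16−8)=184≡2 → C

JYDMCWPODC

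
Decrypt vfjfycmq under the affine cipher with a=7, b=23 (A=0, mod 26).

The inverse of 7 mod 26 is 15, since 7·15=105≡1. Apply D(y)=15·(y−23) mod 26:
v(21): 15·(21−23)=-30≡22 → w
f(5): 15·(5−23)=-270≡16 → q
j(9): 15·(9−23)=-210≡24 → y
f(5): 15·(5−23)=-270≡16 → q
y(24): 15·(24−23)=15 → p
c(2): 15·(2−23)=-315≡23 → x
m(12): 15·(12−23)=-165≡17 → r
q(16): 15·(16−23)=-105≡25 → z

wqyqpxrz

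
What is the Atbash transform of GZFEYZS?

TAUVBAH

G(6) → T(19)
Z(25) → A(0)
F(5) → U(20)
E(4) → V(21)
Y(24) → B(1)
Z(25) → A(0)
S(18) → H(7)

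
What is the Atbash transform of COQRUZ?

XLJIFA

C(2) → X(23)
O(14) → L(11)
Q(16) → J(9)
R(17) → I(8)
U(20) → F(5)
Z(25) → A(0)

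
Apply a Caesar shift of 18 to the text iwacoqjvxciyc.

i(8): 8+18=26≡0 → a
w(22): 22+18=40≡14 → o
a(0): 0+18=18 → s
c(2): 2+18=20 → u
o(14): 14+18=32≡6 → g
q(16): 16+18=34≡8 → i
j(9): 9+18=27≡1 → b
v(21): 21+18=39≡13 → n
x(23): 23+18=41≡15 → p
c(2): 2+18=20 → u
i(8): 8+18=26≡0 → a
y(24): 24+18=42≡16 → q
c(2): 2+18=20 → u

aosugibnpuaqu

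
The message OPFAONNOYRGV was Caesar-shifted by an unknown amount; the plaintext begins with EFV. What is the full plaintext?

From the crib: O(14)−E(4)=10, so the shift is 10.
Subtract 10 from each ciphertext letter:
O(14): 14−10=4 → E
P(15): 15−10=5 → F
F(5): 5−10=-5≡21 → V
A(0): 0−10=-10≡16 → Q
O(14): 14−10=4 → E
N(13): 13−10=3 → D
N(13): 13−10=3 → D
O(14): 14−10=4 → E
Y(24): 24−10=14 → O
R(17): 17−10=7 → H
G(6): 6−10=-4≡22 → W
V(21): 21−10=11 → L

EFVQEDDEOHWL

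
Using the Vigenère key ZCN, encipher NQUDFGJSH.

Repeat the key across the message: ZCNZCNZCN
N(13)+Z(25): 38≡12 → M
Q(16)+C(2): 18 → S
U(20)+N(13): 33≡7 → H
D(3)+Z(25): 28≡2 → C
F(5)+C(2): 7 → H
G(6)+N(13): 19 → T
J(9)+Z(25): 34≡8 → I
S(18)+C(2): 20 → U
H(7)+N(13): 20 → U

MSHCHTIUU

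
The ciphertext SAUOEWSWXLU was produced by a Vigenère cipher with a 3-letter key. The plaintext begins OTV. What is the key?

Subtract each crib letter from the matching ciphertext letter (mod 26):
S(18)−O(14)=4 → E
A(0)−T(19)=-19≡7 → H
U(20)−V(21)=-1≡25 → Z

EHZ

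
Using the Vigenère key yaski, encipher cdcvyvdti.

adufgtdls

Repeat the key across the message: yaskiyask
c(2)+y(24): 26≡0 → a
d(3)+a(0): 3 → d
c(2)+s(18): 20 → u
v(21)+k(10): 31≡5 → f
y(24)+i(8): 32≡6 → g
v(21)+y(24): 45≡19 → t
d(3)+a(0): 3 → d
t(19)+s(18): 37≡11 → l
i(8)+k(10): 18 → s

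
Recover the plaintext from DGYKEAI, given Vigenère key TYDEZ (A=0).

Repeat the key across the ciphertext: TYDEZTY
D(3)−T(19): -16≡10 → K
G(6)−Y(24): -18≡8 → I
Y(24)−D(3): 21 → V
K(10)−E(4): 6 → G
E(4)−Z(25): -21≡5 → F
A(0)−T(19): -19≡7 → H
I(8)−Y(24): -16≡10 → K

KIVGFHK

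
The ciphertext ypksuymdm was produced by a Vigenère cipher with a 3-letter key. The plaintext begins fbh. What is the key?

Subtract each crib letter from the matching ciphertext letter (mod 26):
y(24)−f(5)=19 → t
p(15)−b(1)=14 → o
k(10)−h(7)=3 → d

tod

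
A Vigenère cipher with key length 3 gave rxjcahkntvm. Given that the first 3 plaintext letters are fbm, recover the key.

Subtract each crib letter from the matching ciphertext letter (mod 26):
r(17)−f(5)=12 → m
x(23)−b(1)=22 → w
j(9)−m(12)=-3≡23 → x

mwx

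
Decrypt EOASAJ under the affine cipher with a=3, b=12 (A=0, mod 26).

The inverse of 3 mod 26 is 9, since 3·9=27≡1. Apply D(y)=9·(y−12) mod 26:
E(4): 9·(4−12)=-72≡6 → G
O(14): 9·(14−12)=18 → S
A(0): 9·(0−12)=-108≡22 → W
S(18): 9·(18−12)=54≡2 → C
A(0): 9·(0−12)=-108≡22 → W
J(9): 9·(9−12)=-27≡25 → Z

GSWCWZ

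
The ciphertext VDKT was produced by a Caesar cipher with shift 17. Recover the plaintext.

EMTC

V(21): 21−17=4 → E
D(3): 3−17=-14≡12 → M
K(10): 10−17=-7≡19 → T
T(19): 19−17=2 → C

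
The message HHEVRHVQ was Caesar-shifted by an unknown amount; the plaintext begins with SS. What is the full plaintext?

SSPGCSGB

From the crib: H(7)−S(18)=-11≡15, so the shift is 15.
Subtract 15 from each ciphertext letter:
H(7): 7−15=-8≡18 → S
H(7): 7−15=-8≡18 → S
E(4): 4−15=-11≡15 → P
V(21): 21−15=6 → G
R(17): 17−15=2 → C
H(7): 7−15=-8≡18 → S
V(21): 21−15=6 → G
Q(16): 16−15=1 → B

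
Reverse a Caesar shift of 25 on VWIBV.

WXJCW

V(21): 21−25=-4≡22 → W
W(22): 22−25=-3≡23 → X
I(8): 8−25=-17≡9 → J
B(1): 1−25=-24≡2 → C
V(21): 21−25=-4≡22 → W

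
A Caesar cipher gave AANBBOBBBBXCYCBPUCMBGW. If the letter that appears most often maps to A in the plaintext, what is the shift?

The most frequent ciphertext letter is B (appears 8 times).
B is position 1; A is position 0.
Shift = 1.

1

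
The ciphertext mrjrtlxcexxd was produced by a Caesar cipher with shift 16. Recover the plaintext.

m(12): 12−16=-4≡22 → w
r(17): 17−16=1 → b
j(9): 9−16=-7≡19 → t
r(17): 17−16=1 → b
t(19): 19−16=3 → d
l(11): 11−16=-5≡21 → v
x(23): 23−16=7 → h
c(2): 2−16=-14≡12 → m
e(4): 4−16=-12≡14 → o
x(23): 23−16=7 → h
x(23): 23−16=7 → h
d(3): 3−16=-13≡13 → n

wbtbdvhmohhn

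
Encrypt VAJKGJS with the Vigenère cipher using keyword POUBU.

Repeat the key across the message: POUBUPO
V(21)+P(15): 36≡10 → K
A(0)+O(14): 14 → O
J(9)+U(20): 29≡3 → D
K(10)+B(1): 11 → L
G(6)+U(20): 26≡0 → A
J(9)+P(15): 24 → Y
S(18)+O(14): 32≡6 → G

KODLAYG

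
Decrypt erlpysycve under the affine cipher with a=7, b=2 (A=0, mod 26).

erfnsgsaze

The inverse of 7 mod 26 is 15, since 7·15=105≡1. Apply D(y)=15·(y−2) mod 26:
e(4): 15·(4−2)=30≡4 → e
r(17): 15·(17−2)=225≡17 → r
l(11): 15·(11−2)=135≡5 → f
p(15): 15·(15−2)=195≡13 → n
y(24): 15·(24−2)=330≡18 → s
s(18): 15·(18−2)=240≡6 → g
y(24): 15·(24−2)=330≡18 → s
c(2): 15·(2−2)=0 → a
v(21): 15·(21−2)=285≡25 → z
e(4): 15·(4−2)=30≡4 → e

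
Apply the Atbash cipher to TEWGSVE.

T(19) → G(6)
E(4) → V(21)
W(22) → D(3)
G(6) → T(19)
S(18) → H(7)
V(21) → E(4)
E(4) → V(21)

GVDTHEV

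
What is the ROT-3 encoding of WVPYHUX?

ZYSBKXA

W(22): 22+3=25 → Z
V(21): 21+3=24 → Y
P(15): 15+3=18 → S
Y(24): 24+3=27≡1 → B
H(7): 7+3=10 → K
U(20): 20+3=23 → X
X(23): 23+3=26≡0 → A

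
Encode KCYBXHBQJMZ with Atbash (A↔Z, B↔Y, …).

PXBYCSYJQNA

K(10) → P(15)
C(2) → X(23)
Y(24) → B(1)
B(1) → Y(24)
X(23) → C(2)
H(7) → S(18)
B(1) → Y(24)
Q(16) → J(9)
J(9) → Q(16)
M(12) → N(13)
Z(25) → A(0)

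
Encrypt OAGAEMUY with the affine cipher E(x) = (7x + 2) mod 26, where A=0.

O(14): 7·14+2=100≡22 → W
A(0): 7·0+2=2 → C
G(6): 7·6+2=44≡18 → S
A(0): 7·0+2=2 → C
E(4): 7·4+2=30≡4 → E
M(12): 7·12+2=86≡8 → I
U(20): 7·20+2=142≡12 → M
Y(24): 7·24+2=170≡14 → O

WCSCEIMO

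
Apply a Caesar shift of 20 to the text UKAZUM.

U(20): 20+20=40≡14 → O
K(10): 10+20=30≡4 → E
A(0): 0+20=20 → U
Z(25): 25+20=45≡19 → T
U(20): 20+20=40≡14 → O
M(12): 12+20=32≡6 → G

OEUTOG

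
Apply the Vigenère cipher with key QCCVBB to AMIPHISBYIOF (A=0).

QOKKIJIDADPG

Repeat the key across the message: QCCVBBQCCVBB
A(0)+Q(16): 16 → Q
M(12)+C(2): 14 → O
I(8)+C(2): 10 → K
P(15)+V(21): 36≡10 → K
H(7)+B(1): 8 → I
I(8)+B(1): 9 → J
S(18)+Q(16): 34≡8 → I
B(1)+C(2): 3 → D
Y(24)+C(2): 26≡0 → A
I(8)+V(21): 29≡3 → D
O(14)+B(1): 15 → P
F(5)+B(1): 6 → G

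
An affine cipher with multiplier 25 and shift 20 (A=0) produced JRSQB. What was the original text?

LDCET

The inverse of 25 mod 26 is 25, since 25·25=625≡1. Apply D(y)=25·(y−20) mod 26:
J(9): 25·(9−20)=-275≡11 → L
R(17): 25·(17−20)=-75≡3 → D
S(18): 25·(18−20)=-50≡2 → C
Q(16): 25·(16−20)=-100≡4 → E
B(1): 25·(1−20)=-475≡19 → T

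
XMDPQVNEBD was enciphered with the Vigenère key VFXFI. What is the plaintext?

CHGKIAIHWV

Repeat the key across the ciphertext: VFXFIVFXFI
X(23)−V(21): 2 → C
M(12)−F(5): 7 → H
D(3)−X(23): -20≡6 → G
P(15)−F(5): 10 → K
Q(16)−I(8): 8 → I
V(21)−V(21): 0 → A
N(13)−F(5): 8 → I
E(4)−X(23): -19≡7 → H
B(1)−F(5): -4≡22 → W
D(3)−I(8): -5≡21 → V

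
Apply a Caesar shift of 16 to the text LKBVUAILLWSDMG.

L(11): 11+16=27≡1 → B
K(10): 10+16=26≡0 → A
B(1): 1+16=17 → R
V(21): 21+16=37≡11 → L
U(20): 20+16=36≡10 → K
A(0): 0+16=16 → Q
I(8): 8+16=24 → Y
L(11): 11+16=27≡1 → B
L(11): 11+16=27≡1 → B
W(22): 22+16=38≡12 → M
S(18): 18+16=34≡8 → I
D(3): 3+16=19 → T
M(12): 12+16=28≡2 → C
G(6): 6+16=22 → W

BARLKQYBBMITCW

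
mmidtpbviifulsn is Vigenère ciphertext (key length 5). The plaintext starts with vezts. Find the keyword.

rijkb

Subtract each crib letter from the matching ciphertext letter (mod 26):
m(12)−v(21)=-9≡17 → r
m(12)−e(4)=8 → i
i(8)−z(25)=-17≡9 → j
d(3)−t(19)=-16≡10 → k
t(19)−s(18)=1 → b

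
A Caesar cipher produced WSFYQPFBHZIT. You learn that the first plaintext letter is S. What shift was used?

4

From the crib: W(22)−S(18)=4, so the shift is 4.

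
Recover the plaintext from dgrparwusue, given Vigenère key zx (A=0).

ejssbuxxtxf

Repeat the key across the ciphertext: zxzxzxzxzxz
d(3)−z(25): -22≡4 → e
g(6)−x(23): -17≡9 → j
r(17)−z(25): -8≡18 → s
p(15)−x(23): -8≡18 → s
a(0)−z(25): -25≡1 → b
r(17)−x(23): -6≡20 → u
w(22)−z(25): -3≡23 → x
u(20)−x(23): -3≡23 → x
s(18)−z(25): -7≡19 → t
u(20)−x(23): -3≡23 → x
e(4)−z(25): -21≡5 → f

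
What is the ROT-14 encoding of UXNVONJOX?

ILBJCBXCL

U(20): 20+14=34≡8 → I
X(23): 23+14=37≡11 → L
N(13): 13+14=27≡1 → B
V(21): 21+14=35≡9 → J
O(14): 14+14=28≡2 → C
N(13): 13+14=27≡1 → B
J(9): 9+14=23 → X
O(14): 14+14=28≡2 → C
X(23): 23+14=37≡11 → L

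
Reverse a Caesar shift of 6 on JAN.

J(9): 9−6=3 → D
A(0): 0−6=-6≡20 → U
N(13): 13−6=7 → H

DUH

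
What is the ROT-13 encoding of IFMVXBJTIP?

VSZIKOWGVC

I(8): 8+13=21 → V
F(5): 5+13=18 → S
M(12): 12+13=25 → Z
V(21): 21+13=34≡8 → I
X(23): 23+13=36≡10 → K
B(1): 1+13=14 → O
J(9): 9+13=22 → W
T(19): 19+13=32≡6 → G
I(8): 8+13=21 → V
P(15): 15+13=28≡2 → C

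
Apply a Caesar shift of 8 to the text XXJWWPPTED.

FFREEXXBML

X(23): 23+8=31≡5 → F
X(23): 23+8=31≡5 → F
J(9): 9+8=17 → R
W(22): 22+8=30≡4 → E
W(22): 22+8=30≡4 → E
P(15): 15+8=23 → X
P(15): 15+8=23 → X
T(19): 19+8=27≡1 → B
E(4): 4+8=12 → M
D(3): 3+8=11 → L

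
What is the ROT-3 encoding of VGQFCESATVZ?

YJTIFHVDWYC

V(21): 21+3=24 → Y
G(6): 6+3=9 → J
Q(16): 16+3=19 → T
F(5): 5+3=8 → I
C(2): 2+3=5 → F
E(4): 4+3=7 → H
S(18): 18+3=21 → V
A(0): 0+3=3 → D
T(19): 19+3=22 → W
V(21): 21+3=24 → Y
Z(25): 25+3=28≡2 → C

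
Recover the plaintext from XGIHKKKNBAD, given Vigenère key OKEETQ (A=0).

JWEDRUWDXWK

Repeat the key across the ciphertext: OKEETQOKEET
X(23)−O(14): 9 → J
G(6)−K(10): -4≡22 → W
I(8)−E(4): 4 → E
H(7)−E(4): 3 → D
K(10)−T(19): -9≡17 → R
K(10)−Q(16): -6≡20 → U
K(10)−O(14): -4≡22 → W
N(13)−K(10): 3 → D
B(1)−E(4): -3≡23 → X
A(0)−E(4): -4≡22 → W
D(3)−T(19): -16≡10 → K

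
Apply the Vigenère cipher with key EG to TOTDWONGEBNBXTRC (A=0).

Repeat the key across the message: EGEGEGEGEGEGEGEG
T(19)+E(4): 23 → X
O(14)+G(6): 20 → U
T(19)+E(4): 23 → X
D(3)+G(6): 9 → J
W(22)+E(4): 26≡0 → A
O(14)+G(6): 20 → U
N(13)+E(4): 17 → R
G(6)+G(6): 12 → M
E(4)+E(4): 8 → I
B(1)+G(6): 7 → H
N(13)+E(4): 17 → R
B(1)+G(6): 7 → H
X(23)+E(4): 27≡1 → B
T(19)+G(6): 25 → Z
R(17)+E(4): 21 → V
C(2)+G(6): 8 → I

XUXJAURMIHRHBZVI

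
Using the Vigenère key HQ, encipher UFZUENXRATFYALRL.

BVGKLDEHHJMOHBYB

Repeat the key across the message: HQHQHQHQHQHQHQHQ
U(20)+H(7): 27≡1 → B
F(5)+Q(16): 21 → V
Z(25)+H(7): 32≡6 → G
U(20)+Q(16): 36≡10 → K
E(4)+H(7): 11 → L
N(13)+Q(16): 29≡3 → D
X(23)+H(7): 30≡4 → E
R(17)+Q(16): 33≡7 → H
A(0)+H(7): 7 → H
T(19)+Q(16): 35≡9 → J
F(5)+H(7): 12 → M
Y(24)+Q(16): 40≡14 → O
A(0)+H(7): 7 → H
L(11)+Q(16): 27≡1 → B
R(17)+H(7): 24 → Y
L(11)+Q(16): 27≡1 → B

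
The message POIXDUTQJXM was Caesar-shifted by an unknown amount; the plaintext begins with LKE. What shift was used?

4

From the crib: P(15)−L(11)=4, so the shift is 4.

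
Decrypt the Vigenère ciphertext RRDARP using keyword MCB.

Repeat the key across the ciphertext: MCBMCB
R(17)−M(12): 5 → F
R(17)−C(2): 15 → P
D(3)−B(1): 2 → C
A(0)−M(12): -12≡14 → O
R(17)−C(2): 15 → P
P(15)−B(1): 14 → O

FPCOPO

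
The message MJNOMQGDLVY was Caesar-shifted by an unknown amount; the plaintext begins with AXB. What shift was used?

12

From the crib: M(12)−A(0)=12, so the shift is 12.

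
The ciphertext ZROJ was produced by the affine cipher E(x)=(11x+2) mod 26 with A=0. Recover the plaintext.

VZUD

The inverse of 11 mod 26 is 19, since 11·19=209≡1. Apply D(y)=19·(y−2) mod 26:
Z(25): 19·(25−2)=437≡21 → V
R(17): 19·(17−2)=285≡25 → Z
O(14): 19·(14−2)=228≡20 → U
J(9): 19·(9−2)=133≡3 → D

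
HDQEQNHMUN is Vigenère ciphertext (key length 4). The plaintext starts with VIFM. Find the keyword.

Subtract each crib letter from the matching ciphertext letter (mod 26):
H(7)−V(21)=-14≡12 → M
D(3)−I(8)=-5≡21 → V
Q(16)−F(5)=11 → L
E(4)−M(12)=-8≡18 → S

MVLS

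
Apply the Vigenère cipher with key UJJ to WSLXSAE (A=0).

QBURBJY

Repeat the key across the message: UJJUJJU
W(22)+U(20): 42≡16 → Q
S(18)+J(9): 27≡1 → B
L(11)+J(9): 20 → U
X(23)+U(20): 43≡17 → R
S(18)+J(9): 27≡1 → B
A(0)+J(9): 9 → J
E(4)+U(20): 24 → Y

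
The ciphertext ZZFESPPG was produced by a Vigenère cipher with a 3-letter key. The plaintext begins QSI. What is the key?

Subtract each crib letter from the matching ciphertext letter (mod 26):
Z(25)−Q(16)=9 → J
Z(25)−S(18)=7 → H
F(5)−I(8)=-3≡23 → X

JHX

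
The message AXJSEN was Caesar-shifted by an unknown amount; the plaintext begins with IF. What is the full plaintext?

IFRAMV

From the crib: A(0)−I(8)=-8≡18, so the shift is 18.
Subtract 18 from each ciphertext letter:
A(0): 0−18=-18≡8 → I
X(23): 23−18=5 → F
J(9): 9−18=-9≡17 → R
S(18): 18−18=0 → A
E(4): 4−18=-14≡12 → M
N(13): 13−18=-5≡21 → V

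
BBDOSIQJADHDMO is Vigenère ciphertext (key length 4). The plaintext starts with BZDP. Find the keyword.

ACAZ

Subtract each crib letter from the matching ciphertext letter (mod 26):
B(1)−B(1)=0 → A
B(1)−Z(25)=-24≡2 → C
D(3)−D(3)=0 → A
O(14)−P(15)=-1≡25 → Z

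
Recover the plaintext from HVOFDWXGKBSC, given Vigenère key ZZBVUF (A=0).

Repeat the key across the ciphertext: ZZBVUFZZBVUF
H(7)−Z(25): -18≡8 → I
V(21)−Z(25): -4≡22 → W
O(14)−B(1): 13 → N
F(5)−V(21): -16≡10 → K
D(3)−U(20): -17≡9 → J
W(22)−F(5): 17 → R
X(23)−Z(25): -2≡24 → Y
G(6)−Z(25): -19≡7 → H
K(10)−B(1): 9 → J
B(1)−V(21): -20≡6 → G
S(18)−U(20): -2≡24 → Y
C(2)−F(5): -3≡23 → X

IWNKJRYHJGYX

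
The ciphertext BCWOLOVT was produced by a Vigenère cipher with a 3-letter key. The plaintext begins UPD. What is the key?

HNT

Subtract each crib letter from the matching ciphertext letter (mod 26):
B(1)−U(20)=-19≡7 → H
C(2)−P(15)=-13≡13 → N
W(22)−D(3)=19 → T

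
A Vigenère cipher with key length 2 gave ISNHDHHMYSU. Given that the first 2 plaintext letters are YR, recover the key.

Subtract each crib letter from the matching ciphertext letter (mod 26):
I(8)−Y(24)=-16≡10 → K
S(18)−R(17)=1 → B

KB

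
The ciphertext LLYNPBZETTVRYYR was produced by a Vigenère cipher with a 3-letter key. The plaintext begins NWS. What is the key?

YPG

Subtract each crib letter from the matching ciphertext letter (mod 26):
L(11)−N(13)=-2≡24 → Y
L(11)−W(22)=-11≡15 → P
Y(24)−S(18)=6 → G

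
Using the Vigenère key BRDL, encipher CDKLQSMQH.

Repeat the key across the message: BRDLBRDLB
C(2)+B(1): 3 → D
D(3)+R(17): 20 → U
K(10)+D(3): 13 → N
L(11)+L(11): 22 → W
Q(16)+B(1): 17 → R
S(18)+R(17): 35≡9 → J
M(12)+D(3): 15 → P
Q(16)+L(11): 27≡1 → B
H(7)+B(1): 8 → I

DUNWRJPBI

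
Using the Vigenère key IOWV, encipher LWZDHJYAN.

TKVYPXUVV

Repeat the key across the message: IOWVIOWVI
L(11)+I(8): 19 → T
W(22)+O(14): 36≡10 → K
Z(25)+W(22): 47≡21 → V
D(3)+V(21): 24 → Y
H(7)+I(8): 15 → P
J(9)+O(14): 23 → X
Y(24)+W(22): 46≡20 → U
A(0)+V(21): 21 → V
N(13)+I(8): 21 → V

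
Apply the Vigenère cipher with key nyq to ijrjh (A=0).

Repeat the key across the message: nyqny
i(8)+n(13): 21 → v
j(9)+y(24): 33≡7 → h
r(17)+q(16): 33≡7 → h
j(9)+n(13): 22 → w
h(7)+y(24): 31≡5 → f

vhhwf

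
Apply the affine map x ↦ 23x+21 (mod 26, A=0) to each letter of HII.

H(7): 23·7+21=182≡0 → A
I(8): 23·8+21=205≡23 → X
I(8): 23·8+21=205≡23 → X

AXX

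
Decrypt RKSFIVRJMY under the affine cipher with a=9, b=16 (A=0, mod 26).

The inverse of 9 mod 26 is 3, since 9·3=27≡1. Apply D(y)=3·(y−16) mod 26:
R(17): 3·(17−16)=3 → D
K(10): 3·(10−16)=-18≡8 → I
S(18): 3·(18−16)=6 → G
F(5): 3·(5−16)=-33≡19 → T
I(8): 3·(8−16)=-24≡2 → C
V(21): 3·(21−16)=15 → P
R(17): 3·(17−16)=3 → D
J(9): 3·(9−16)=-21≡5 → F
M(12): 3·(12−16)=-12≡14 → O
Y(24): 3·(24−16)=24 → Y

DIGTCPDFOY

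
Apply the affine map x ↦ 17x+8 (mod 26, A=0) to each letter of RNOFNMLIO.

LVMPVENOM

R(17): 17·17+8=297≡11 → L
N(13): 17·13+8=229≡21 → V
O(14): 17·14+8=246≡12 → M
F(5): 17·5+8=93≡15 → P
N(13): 17·13+8=229≡21 → V
M(12): 17·12+8=212≡4 → E
L(11): 17·11+8=195≡13 → N
I(8): 17·8+8=144≡14 → O
O(14): 17·14+8=246≡12 → M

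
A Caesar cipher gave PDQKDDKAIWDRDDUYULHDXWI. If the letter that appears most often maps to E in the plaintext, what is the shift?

25

The most frequent ciphertext letter is D (appears 7 times).
D is position 3; E is position 4.
Shift = -1≡25.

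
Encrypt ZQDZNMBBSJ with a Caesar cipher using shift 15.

Z(25): 25+15=40≡14 → O
Q(16): 16+15=31≡5 → F
D(3): 3+15=18 → S
Z(25): 25+15=40≡14 → O
N(13): 13+15=28≡2 → C
M(12): 12+15=27≡1 → B
B(1): 1+15=16 → Q
B(1): 1+15=16 → Q
S(18): 18+15=33≡7 → H
J(9): 9+15=24 → Y

OFSOCBQQHY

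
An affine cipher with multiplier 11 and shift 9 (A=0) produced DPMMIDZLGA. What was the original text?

The inverse of 11 mod 26 is 19, since 11·19=209≡1. Apply D(y)=19·(y−9) mod 26:
D(3): 19·(3−9)=-114≡16 → Q
P(15): 19·(15−9)=114≡10 → K
M(12): 19·(12−9)=57≡5 → F
M(12): 19·(12−9)=57≡5 → F
I(8): 19·(8−9)=-19≡7 → H
D(3): 19·(3−9)=-114≡16 → Q
Z(25): 19·(25−9)=304≡18 → S
L(11): 19·(11−9)=38≡12 → M
G(6): 19·(6−9)=-57≡21 → V
A(0): 19·(0−9)=-171≡11 → L

QKFFHQSMVL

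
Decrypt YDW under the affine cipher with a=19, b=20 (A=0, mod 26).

SVW

The inverse of 19 mod 26 is 11, since 19·11=209≡1. Apply D(y)=11·(y−20) mod 26:
Y(24): 11·(24−20)=44≡18 → S
D(3): 11·(3−20)=-187≡21 → V
W(22): 11·(22−20)=22 → W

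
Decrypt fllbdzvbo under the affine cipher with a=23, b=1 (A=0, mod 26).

The inverse of 23 mod 26 is 17, since 23·17=391≡1. Apply D(y)=17·(y−1) mod 26:
f(5): 17·(5−1)=68≡16 → q
l(11): 17·(11−1)=170≡14 → o
l(11): 17·(11−1)=170≡14 → o
b(1): 17·(1−1)=0 → a
d(3): 17·(3−1)=34≡8 → i
z(25): 17·(25−1)=408≡18 → s
v(21): 17·(21−1)=340≡2 → c
b(1): 17·(1−1)=0 → a
o(14): 17·(14−1)=221≡13 → n

qooaiscan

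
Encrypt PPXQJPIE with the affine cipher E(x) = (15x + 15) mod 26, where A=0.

GGWVUGFX

P(15): 15·15+15=240≡6 → G
P(15): 15·15+15=240≡6 → G
X(23): 15·23+15=360≡22 → W
Q(16): 15·16+15=255≡21 → V
J(9): 15·9+15=150≡20 → U
P(15): 15·15+15=240≡6 → G
I(8): 15·8+15=135≡5 → F
E(4): 15·4+15=75≡23 → X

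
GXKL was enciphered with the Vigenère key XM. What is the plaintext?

JLNZ

Repeat the key across the ciphertext: XMXM
G(6)−X(23): -17≡9 → J
X(23)−M(12): 11 → L
K(10)−X(23): -13≡13 → N
L(11)−M(12): -1≡25 → Z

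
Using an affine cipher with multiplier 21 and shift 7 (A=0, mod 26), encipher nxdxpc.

uwswkx

n(13): 21·13+7=280≡20 → u
x(23): 21·23+7=490≡22 → w
d(3): 21·3+7=70≡18 → s
x(23): 21·23+7=490≡22 → w
p(15): 21·15+7=322≡10 → k
c(2): 21·2+7=49≡23 → x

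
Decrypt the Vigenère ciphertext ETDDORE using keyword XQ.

Repeat the key across the ciphertext: XQXQXQX
E(4)−X(23): -19≡7 → H
T(19)−Q(16): 3 → D
D(3)−X(23): -20≡6 → G
D(3)−Q(16): -13≡13 → N
O(14)−X(23): -9≡17 → R
R(17)−Q(16): 1 → B
E(4)−X(23): -19≡7 → H

HDGNRBH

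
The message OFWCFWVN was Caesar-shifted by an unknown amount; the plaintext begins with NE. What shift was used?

1

From the crib: O(14)−N(13)=1, so the shift is 1.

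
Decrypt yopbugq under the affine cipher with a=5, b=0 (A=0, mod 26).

The inverse of 5 mod 26 is 21, since 5·21=105≡1. Apply D(y)=21·(y−0) mod 26:
y(24): 21·(24−0)=504≡10 → k
o(14): 21·(14−0)=294≡8 → i
p(15): 21·(15−0)=315≡3 → d
b(1): 21·(1−0)=21 → v
u(20): 21·(20−0)=420≡4 → e
g(6): 21·(6−0)=126≡22 → w
q(16): 21·(16−0)=336≡24 → y

kidvewy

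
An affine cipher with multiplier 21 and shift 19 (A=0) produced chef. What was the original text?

tsdi

The inverse of 21 mod 26 is 5, since 21·5=105≡1. Apply D(y)=5·(y−19) mod 26:
c(2): 5·(2−19)=-85≡19 → t
h(7): 5·(7−19)=-60≡18 → s
e(4): 5·(4−19)=-75≡3 → d
f(5): 5·(5−19)=-70≡8 → i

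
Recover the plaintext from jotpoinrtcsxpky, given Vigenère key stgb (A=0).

Repeat the key across the ciphertext: stgbstgbstgbstg
j(9)−s(18): -9≡17 → r
o(14)−t(19): -5≡21 → v
t(19)−g(6): 13 → n
p(15)−b(1): 14 → o
o(14)−s(18): -4≡22 → w
i(8)−t(19): -11≡15 → p
n(13)−g(6): 7 → h
r(17)−b(1): 16 → q
t(19)−s(18): 1 → b
c(2)−t(19): -17≡9 → j
s(18)−g(6): 12 → m
x(23)−b(1): 22 → w
p(15)−s(18): -3≡23 → x
k(10)−t(19): -9≡17 → r
y(24)−g(6): 18 → s

rvnowphqbjmwxrs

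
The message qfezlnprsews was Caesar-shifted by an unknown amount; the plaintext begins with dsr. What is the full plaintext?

dsrmyacefrjf

From the crib: q(16)−d(3)=13, so the shift is 13.
Subtract 13 from each ciphertext letter:
q(16): 16−13=3 → d
f(5): 5−13=-8≡18 → s
e(4): 4−13=-9≡17 → r
z(25): 25−13=12 → m
l(11): 11−13=-2≡24 → y
n(13): 13−13=0 → a
p(15): 15−13=2 → c
r(17): 17−13=4 → e
s(18): 18−13=5 → f
e(4): 4−13=-9≡17 → r
w(22): 22−13=9 → j
s(18): 18−13=5 → f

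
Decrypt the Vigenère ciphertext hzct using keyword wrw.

ligx

Repeat the key across the ciphertext: wrww
h(7)−w(22): -15≡11 → l
z(25)−r(17): 8 → i
c(2)−w(22): -20≡6 → g
t(19)−w(22): -3≡23 → x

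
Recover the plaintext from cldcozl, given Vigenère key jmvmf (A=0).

Repeat the key across the ciphertext: jmvmfjm
c(2)−j(9): -7≡19 → t
l(11)−m(12): -1≡25 → z
d(3)−v(21): -18≡8 → i
c(2)−m(12): -10≡16 → q
o(14)−f(5): 9 → j
z(25)−j(9): 16 → q
l(11)−m(12): -1≡25 → z

tziqjqz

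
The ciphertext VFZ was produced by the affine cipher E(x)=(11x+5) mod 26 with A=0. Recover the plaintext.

SAQ

The inverse of 11 mod 26 is 19, since 11·19=209≡1. Apply D(y)=19·(y−5) mod 26:
V(21): 19·(21−5)=304≡18 → S
F(5): 19·(5−5)=0 → A
Z(25): 19·(25−5)=380≡16 → Q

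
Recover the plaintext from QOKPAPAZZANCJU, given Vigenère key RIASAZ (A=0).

ZGKXAQJRZINDSM

Repeat the key across the ciphertext: RIASAZRIASAZRI
Q(16)−R(17): -1≡25 → Z
O(14)−I(8): 6 → G
K(10)−A(0): 10 → K
P(15)−S(18): -3≡23 → X
A(0)−A(0): 0 → A
P(15)−Z(25): -10≡16 → Q
A(0)−R(17): -17≡9 → J
Z(25)−I(8): 17 → R
Z(25)−A(0): 25 → Z
A(0)−S(18): -18≡8 → I
N(13)−A(0): 13 → N
C(2)−Z(25): -23≡3 → D
J(9)−R(17): -8≡18 → S
U(20)−I(8): 12 → M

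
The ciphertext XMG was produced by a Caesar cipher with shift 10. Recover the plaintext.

NCW

X(23): 23−10=13 → N
M(12): 12−10=2 → C
G(6): 6−10=-4≡22 → W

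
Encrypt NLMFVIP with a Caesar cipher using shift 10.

N(13): 13+10=23 → X
L(11): 11+10=21 → V
M(12): 12+10=22 → W
F(5): 5+10=15 → P
V(21): 21+10=31≡5 → F
I(8): 8+10=18 → S
P(15): 15+10=25 → Z

XVWPFSZ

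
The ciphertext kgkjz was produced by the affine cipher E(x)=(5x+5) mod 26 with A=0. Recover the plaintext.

bvbge

The inverse of 5 mod 26 is 21, since 5·21=105≡1. Apply D(y)=21·(y−5) mod 26:
k(10): 21·(10−5)=105≡1 → b
g(6): 21·(6−5)=21 → v
k(10): 21·(10−5)=105≡1 → b
j(9): 21·(9−5)=84≡6 → g
z(25): 21·(25−5)=420≡4 → e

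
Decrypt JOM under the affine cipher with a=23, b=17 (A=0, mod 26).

The inverse of 23 mod 26 is 17, since 23·17=391≡1. Apply D(y)=17·(y−17) mod 26:
J(9): 17·(9−17)=-136≡20 → U
O(14): 17·(14−17)=-51≡1 → B
M(12): 17·(12−17)=-85≡19 → T

UBT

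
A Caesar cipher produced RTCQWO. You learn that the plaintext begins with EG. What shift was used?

From the crib: R(17)−E(4)=13, so the shift is 13.

13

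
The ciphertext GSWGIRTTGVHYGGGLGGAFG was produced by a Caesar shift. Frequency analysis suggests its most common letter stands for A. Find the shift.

6

The most frequent ciphertext letter is G (appears 9 times).
G is position 6; A is position 0.
Shift = 6.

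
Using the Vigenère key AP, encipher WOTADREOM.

Repeat the key across the message: APAPAPAPA
W(22)+A(0): 22 → W
O(14)+P(15): 29≡3 → D
T(19)+A(0): 19 → T
A(0)+P(15): 15 → P
D(3)+A(0): 3 → D
R(17)+P(15): 32≡6 → G
E(4)+A(0): 4 → E
O(14)+P(15): 29≡3 → D
M(12)+A(0): 12 → M

WDTPDGEDM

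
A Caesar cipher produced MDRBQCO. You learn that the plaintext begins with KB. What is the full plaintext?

KBPZOAM

From the crib: M(12)−K(10)=2, so the shift is 2.
Subtract 2 from each ciphertext letter:
M(12): 12−2=10 → K
D(3): 3−2=1 → B
R(17): 17−2=15 → P
B(1): 1−2=-1≡25 → Z
Q(16): 16−2=14 → O
C(2): 2−2=0 → A
O(14): 14−2=12 → M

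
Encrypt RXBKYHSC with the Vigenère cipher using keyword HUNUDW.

YROEBDZW

Repeat the key across the message: HUNUDWHU
R(17)+H(7): 24 → Y
X(23)+U(20): 43≡17 → R
B(1)+N(13): 14 → O
K(10)+U(20): 30≡4 → E
Y(24)+D(3): 27≡1 → B
H(7)+W(22): 29≡3 → D
S(18)+H(7): 25 → Z
C(2)+U(20): 22 → W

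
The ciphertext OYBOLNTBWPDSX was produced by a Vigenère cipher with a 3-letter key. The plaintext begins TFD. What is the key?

VTY

Subtract each crib letter from the matching ciphertext letter (mod 26):
O(14)−T(19)=-5≡21 → V
Y(24)−F(5)=19 → T
B(1)−D(3)=-2≡24 → Y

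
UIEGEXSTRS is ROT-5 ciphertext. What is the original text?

PDZBZSNOMN

U(20): 20−5=15 → P
I(8): 8−5=3 → D
E(4): 4−5=-1≡25 → Z
G(6): 6−5=1 → B
E(4): 4−5=-1≡25 → Z
X(23): 23−5=18 → S
S(18): 18−5=13 → N
T(19): 19−5=14 → O
R(17): 17−5=12 → M
S(18): 18−5=13 → N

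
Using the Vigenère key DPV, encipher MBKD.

Repeat the key across the message: DPVD
M(12)+D(3): 15 → P
B(1)+P(15): 16 → Q
K(10)+V(21): 31≡5 → F
D(3)+D(3): 6 → G

PQFG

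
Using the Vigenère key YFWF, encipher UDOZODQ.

Repeat the key across the message: YFWFYFW
U(20)+Y(24): 44≡18 → S
D(3)+F(5): 8 → I
O(14)+W(22): 36≡10 → K
Z(25)+F(5): 30≡4 → E
O(14)+Y(24): 38≡12 → M
D(3)+F(5): 8 → I
Q(16)+W(22): 38≡12 → M

SIKEMIM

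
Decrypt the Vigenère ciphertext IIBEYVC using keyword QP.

Repeat the key across the ciphertext: QPQPQPQ
I(8)−Q(16): -8≡18 → S
I(8)−P(15): -7≡19 → T
B(1)−Q(16): -15≡11 → L
E(4)−P(15): -11≡15 → P
Y(24)−Q(16): 8 → I
V(21)−P(15): 6 → G
C(2)−Q(16): -14≡12 → M

STLPIGM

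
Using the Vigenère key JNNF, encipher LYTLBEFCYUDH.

ULGQKRSHHHQM

Repeat the key across the message: JNNFJNNFJNNF
L(11)+J(9): 20 → U
Y(24)+N(13): 37≡11 → L
T(19)+N(13): 32≡6 → G
L(11)+F(5): 16 → Q
B(1)+J(9): 10 → K
E(4)+N(13): 17 → R
F(5)+N(13): 18 → S
C(2)+F(5): 7 → H
Y(24)+J(9): 33≡7 → H
U(20)+N(13): 33≡7 → H
D(3)+N(13): 16 → Q
H(7)+F(5): 12 → M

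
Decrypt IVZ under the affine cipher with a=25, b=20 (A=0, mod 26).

MZV

The inverse of 25 mod 26 is 25, since 25·25=625≡1. Apply D(y)=25·(y−20) mod 26:
I(8): 25·(8−20)=-300≡12 → M
V(21): 25·(21−20)=25 → Z
Z(25): 25·(25−20)=125≡21 → V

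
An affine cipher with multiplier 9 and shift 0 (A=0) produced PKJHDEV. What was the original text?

The inverse of 9 mod 26 is 3, since 9·3=27≡1. Apply D(y)=3·(y−0) mod 26:
P(15): 3·(15−0)=45≡19 → T
K(10): 3·(10−0)=30≡4 → E
J(9): 3·(9−0)=27≡1 → B
H(7): 3·(7−0)=21 → V
D(3): 3·(3−0)=9 → J
E(4): 3·(4−0)=12 → M
V(21): 3·(21−0)=63≡11 → L

TEBVJML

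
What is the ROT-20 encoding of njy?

hds

n(13): 13+20=33≡7 → h
j(9): 9+20=29≡3 → d
y(24): 24+20=44≡18 → s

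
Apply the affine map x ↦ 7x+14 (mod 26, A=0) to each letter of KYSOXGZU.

K(10): 7·10+14=84≡6 → G
Y(24): 7·24+14=182≡0 → A
S(18): 7·18+14=140≡10 → K
O(14): 7·14+14=112≡8 → I
X(23): 7·23+14=175≡19 → T
G(6): 7·6+14=56≡4 → E
Z(25): 7·25+14=189≡7 → H
U(20): 7·20+14=154≡24 → Y

GAKITEHY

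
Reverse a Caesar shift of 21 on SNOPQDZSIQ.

S(18): 18−21=-3≡23 → X
N(13): 13−21=-8≡18 → S
O(14): 14−21=-7≡19 → T
P(15): 15−21=-6≡20 → U
Q(16): 16−21=-5≡21 → V
D(3): 3−21=-18≡8 → I
Z(25): 25−21=4 → E
S(18): 18−21=-3≡23 → X
I(8): 8−21=-13≡13 → N
Q(16): 16−21=-5≡21 → V

XSTUVIEXNV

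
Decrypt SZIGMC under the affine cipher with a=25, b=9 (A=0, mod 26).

The inverse of 25 mod 26 is 25, since 25·25=625≡1. Apply D(y)=25·(y−9) mod 26:
S(18): 25·(18−9)=225≡17 → R
Z(25): 25·(25−9)=400≡10 → K
I(8): 25·(8−9)=-25≡1 → B
G(6): 25·(6−9)=-75≡3 → D
M(12): 25·(12−9)=75≡23 → X
C(2): 25·(2−9)=-175≡7 → H

RKBDXH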